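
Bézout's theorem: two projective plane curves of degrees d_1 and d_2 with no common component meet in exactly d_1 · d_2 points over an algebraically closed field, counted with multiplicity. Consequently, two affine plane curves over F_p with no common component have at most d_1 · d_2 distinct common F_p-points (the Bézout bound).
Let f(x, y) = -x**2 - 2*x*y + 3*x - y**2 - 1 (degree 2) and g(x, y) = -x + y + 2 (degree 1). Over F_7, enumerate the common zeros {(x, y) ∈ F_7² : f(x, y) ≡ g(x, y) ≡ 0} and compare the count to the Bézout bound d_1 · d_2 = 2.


Common zeros: ∅; count = 0; Bézout bound = 2.

deg(f) = 2, deg(g) = 1, so Bézout bound = 2.
Scan x ∈ F_7. For each x, list the y ∈ F_7 with f(x, y) ≡ 0 and those with g(x, y) ≡ 0 (mod 7); the common zeros in that column are the intersection.
  x = 0: f ≡ 0 at y ∈ ∅; g ≡ 0 at y ∈ {5}; common: ∅.
  x = 1: f ≡ 0 at y ∈ {2, 3}; g ≡ 0 at y ∈ {6}; common: ∅.
  x = 2: f ≡ 0 at y ∈ ∅; g ≡ 0 at y ∈ {0}; common: ∅.
  x = 3: f ≡ 0 at y ∈ {3, 5}; g ≡ 0 at y ∈ {1}; common: ∅.
  x = 4: f ≡ 0 at y ∈ {1, 5}; g ≡ 0 at y ∈ {2}; common: ∅.
  x = 5: f ≡ 0 at y ∈ {2}; g ≡ 0 at y ∈ {3}; common: ∅.
  x = 6: f ≡ 0 at y ∈ ∅; g ≡ 0 at y ∈ {4}; common: ∅.
Collecting: common zeros = ∅, so the count is 0.
Comparison with the Bézout bound: 0 ≤ 2 = deg(f)·deg(g), as expected for curves with no common component (the affine F_7-count falls short of the bound because intersections may lie at infinity, over extension fields, or carry multiplicity).


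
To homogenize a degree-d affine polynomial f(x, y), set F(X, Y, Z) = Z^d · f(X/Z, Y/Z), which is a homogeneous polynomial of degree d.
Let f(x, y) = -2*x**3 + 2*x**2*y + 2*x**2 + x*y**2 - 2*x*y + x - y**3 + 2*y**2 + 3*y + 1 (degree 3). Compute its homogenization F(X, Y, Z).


F(X, Y, Z) = -2*X**3 + 2*X**2*Y + 2*X**2*Z + X*Y**2 - 2*X*Y*Z + X*Z**2 - Y**3 + 2*Y**2*Z + 3*Y*Z**2 + Z**3

deg(f) = 3.
Substitute x = X/Z, y = Y/Z into f, then multiply by Z^3.
  monomial -2·x^3·y^0 ↦ -2·X^3·Y^0·Z^0.
  monomial 2·x^2·y^1 ↦ 2·X^2·Y^1·Z^0.
  monomial 2·x^2·y^0 ↦ 2·X^2·Y^0·Z^1.
  monomial 1·x^1·y^2 ↦ 1·X^1·Y^2·Z^0.
  monomial -2·x^1·y^1 ↦ -2·X^1·Y^1·Z^1.
  monomial 1·x^1·y^0 ↦ 1·X^1·Y^0·Z^2.
  monomial -1·x^0·y^3 ↦ -1·X^0·Y^3·Z^0.
  monomial 2·x^0·y^2 ↦ 2·X^0·Y^2·Z^1.
  monomial 3·x^0·y^1 ↦ 3·X^0·Y^1·Z^2.
  monomial 1·x^0·y^0 ↦ 1·X^0·Y^0·Z^3.
Collecting: F(X, Y, Z) = -2*X**3 + 2*X**2*Y + 2*X**2*Z + X*Y**2 - 2*X*Y*Z + X*Z**2 - Y**3 + 2*Y**2*Z + 3*Y*Z**2 + Z**3.


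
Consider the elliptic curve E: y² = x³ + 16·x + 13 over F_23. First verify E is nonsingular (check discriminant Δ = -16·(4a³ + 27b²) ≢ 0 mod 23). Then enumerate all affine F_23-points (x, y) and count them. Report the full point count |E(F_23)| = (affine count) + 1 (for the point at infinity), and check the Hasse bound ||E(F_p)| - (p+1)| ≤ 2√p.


Affine points = {(0, 6), (0, 17), (4, 7), (4, 16), (6, 7), (6, 16), (7, 10), (7, 13), (8, 3), (8, 20), (9, 9), (9, 14), (10, 0), (11, 5), (11, 18), (12, 1), (12, 22), (13, 7), (13, 16), (16, 8), (16, 15), (17, 0), (19, 0)}; affine count = 23; |E(F_23)| = 24.

Discriminant check: Δ ∝ 4a³ + 27b² = 4·16³ + 27·13² = 4·4096 + 27·169 ≡ 17 (mod 23). Nonzero ⇒ E is nonsingular.
For each x ∈ F_23, compute rhs = x³ + 16·x + 13 mod 23, then count y ∈ F_23 with y² ≡ rhs.
  x = 0: rhs = 13, matching y values: 6, 17 (2 points).
  x = 1: rhs = 7, matching y values: none (0 points).
  x = 2: rhs = 7, matching y values: none (0 points).
  x = 3: rhs = 19, matching y values: none (0 points).
  x = 4: rhs = 3, matching y values: 7, 16 (2 points).
  x = 5: rhs = 11, matching y values: none (0 points).
  x = 6: rhs = 3, matching y values: 7, 16 (2 points).
  x = 7: rhs = 8, matching y values: 10, 13 (2 points).
  x = 8: rhs = 9, matching y values: 3, 20 (2 points).
  x = 9: rhs = 12, matching y values: 9, 14 (2 points).
  x = 10: rhs = 0, matching y values: 0 (1 points).
  x = 11: rhs = 2, matching y values: 5, 18 (2 points).
  x = 12: rhs = 1, matching y values: 1, 22 (2 points).
  x = 13: rhs = 3, matching y values: 7, 16 (2 points).
  x = 14: rhs = 14, matching y values: none (0 points).
  x = 15: rhs = 17, matching y values: none (0 points).
  x = 16: rhs = 18, matching y values: 8, 15 (2 points).
  x = 17: rhs = 0, matching y values: 0 (1 points).
  x = 18: rhs = 15, matching y values: none (0 points).
  x = 19: rhs = 0, matching y values: 0 (1 points).
  x = 20: rhs = 7, matching y values: none (0 points).
  x = 21: rhs = 19, matching y values: none (0 points).
  x = 22: rhs = 19, matching y values: none (0 points).
Total affine count: 23.
Full point count |E(F_23)| = 23 + 1 = 24.
Hasse bound: |24 − (23+1)| = |0| = 0 ≤ 2√23 ≈ 9.5917 ✓.


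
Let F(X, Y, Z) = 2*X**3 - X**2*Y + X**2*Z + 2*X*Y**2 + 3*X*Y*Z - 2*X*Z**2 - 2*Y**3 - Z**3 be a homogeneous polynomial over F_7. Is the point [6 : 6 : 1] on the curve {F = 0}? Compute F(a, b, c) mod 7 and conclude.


F(6,6,1) ≡ 4 (mod 7); P is NOT on the curve.

Evaluate F(6, 6, 1) term-by-term (mod 7).
  2*X**3 ↦ 2·216·1·1 = 432
  -X**2*Y ↦ -1·36·6·1 = -216
  X**2*Z ↦ 1·36·1·1 = 36
  2*X*Y**2 ↦ 2·6·36·1 = 432
  3*X*Y*Z ↦ 3·6·6·1 = 108
  -2*X*Z**2 ↦ -2·6·1·1 = -12
  -2*Y**3 ↦ -2·1·216·1 = -432
  -Z**3 ↦ -1·1·1·1 = -1
Sum: F(6, 6, 1) = (432) + (-216) + (36) + (432) + (108) + (-12) + (-432) + (-1) = 347.
Reducing mod 7: 347 ≡ 4 (mod 7).
Since F(a, b, c) ≡ 4 ≠ 0 (mod 7), P does NOT lie on the curve.


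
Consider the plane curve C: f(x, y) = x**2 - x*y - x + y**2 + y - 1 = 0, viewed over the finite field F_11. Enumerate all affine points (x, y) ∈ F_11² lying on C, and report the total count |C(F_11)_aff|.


Affine F_11-points: {(0, 3), (0, 7), (1, 1), (1, 10), (4, 0), (4, 3), (7, 2), (7, 4), (8, 0), (8, 7), (9, 4), (10, 10)}; count = 12.

For each of the 121 pairs (x, y) ∈ F_11², evaluate f(x, y) mod 11. Record the zeros.
  x = 0: [0↦10, 1↦1, 2↦5, 3↦0, 4↦8, 5↦7, 6↦8, 7↦0, 8↦5, 9↦1, 10↦10]  zeros at y ∈ {3, 7}
  x = 1: [0↦10, 1↦0, 2↦3, 3↦8, 4↦4, 5↦2, 6↦2, 7↦4, 8↦8, 9↦3, 10↦0]  zeros at y ∈ {1, 10}
  x = 2: [0↦1, 1↦1, 2↦3, 3↦7, 4↦2, 5↦10, 6↦9, 7↦10, 8↦2, 9↦7, 10↦3]  zeros at y ∈ ∅
  x = 3: [0↦5, 1↦4, 2↦5, 3↦8, 4↦2, 5↦9, 6↦7, 7↦7, 8↦9, 9↦2, 10↦8]  zeros at y ∈ ∅
  x = 4: [0↦0, 1↦9, 2↦9, 3↦0, 4↦4, 5↦10, 6↦7, 7↦6, 8↦7, 9↦10, 10↦4]  zeros at y ∈ {0, 3}
  x = 5: [0↦8, 1↦5, 2↦4, 3↦5, 4↦8, 5↦2, 6↦9, 7↦7, 8↦7, 9↦9, 10↦2]  zeros at y ∈ ∅
  x = 6: [0↦7, 1↦3, 2↦1, 3↦1, 4↦3, 5↦7, 6↦2, 7↦10, 8↦9, 9↦10, 10↦2]  zeros at y ∈ ∅
  x = 7: [0↦8, 1↦3, 2↦0, 3↦10, 4↦0, 5↦3, 6↦8, 7↦4, 8↦2, 9↦2, 10↦4]  zeros at y ∈ {2, 4}
  x = 8: [0↦0, 1↦5, 2↦1, 3↦10, 4↦10, 5↦1, 6↦5, 7↦0, 8↦8, 9↦7, 10↦8]  zeros at y ∈ {0, 7}
  x = 9: [0↦5, 1↦9, 2↦4, 3↦1, 4↦0, 5↦1, 6↦4, 7↦9, 8↦5, 9↦3, 10↦3]  zeros at y ∈ {4}
  x = 10: [0↦1, 1↦4, 2↦9, 3↦5, 4↦3, 5↦3, 6↦5, 7↦9, 8↦4, 9↦1, 10↦0]  zeros at y ∈ {10}
Collecting zeros: affine points = {(0, 3), (0, 7), (1, 1), (1, 10), (4, 0), (4, 3), (7, 2), (7, 4), (8, 0), (8, 7), (9, 4), (10, 10)}.
Total count |C(F_11)_aff| = 12.


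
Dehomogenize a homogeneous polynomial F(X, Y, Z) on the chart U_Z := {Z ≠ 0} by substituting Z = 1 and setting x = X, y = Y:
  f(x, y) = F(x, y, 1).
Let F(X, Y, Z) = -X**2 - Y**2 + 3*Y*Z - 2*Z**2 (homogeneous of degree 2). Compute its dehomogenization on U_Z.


f(x, y) = -x**2 - y**2 + 3*y - 2

On U_Z we set Z = 1. Each monomial c·X^i·Y^j·Z^k in F becomes c·x^i·y^j·1^k = c·x^i·y^j.
Substituting Z = 1: F(X, Y, 1) = -x**2 - y**2 + 3*y - 2.
Note: deg(f) ≤ deg(F) = 2; strict inequality happens when F is divisible by Z (lost terms).


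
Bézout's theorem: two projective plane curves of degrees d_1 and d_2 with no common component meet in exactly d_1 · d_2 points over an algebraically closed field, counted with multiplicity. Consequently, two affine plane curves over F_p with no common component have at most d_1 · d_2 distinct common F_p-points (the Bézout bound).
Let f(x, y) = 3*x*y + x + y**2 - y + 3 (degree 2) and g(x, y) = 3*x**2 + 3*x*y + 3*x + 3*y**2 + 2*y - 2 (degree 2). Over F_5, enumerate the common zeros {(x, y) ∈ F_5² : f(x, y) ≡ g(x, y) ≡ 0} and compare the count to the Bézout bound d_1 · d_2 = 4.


Common zeros: ∅; count = 0; Bézout bound = 4.

deg(f) = 2, deg(g) = 2, so Bézout bound = 4.
Scan x ∈ F_5. For each x, list the y ∈ F_5 with f(x, y) ≡ 0 and those with g(x, y) ≡ 0 (mod 5); the common zeros in that column are the intersection.
  x = 0: f ≡ 0 at y ∈ {2, 4}; g ≡ 0 at y ∈ ∅; common: ∅.
  x = 1: f ≡ 0 at y ∈ ∅; g ≡ 0 at y ∈ ∅; common: ∅.
  x = 2: f ≡ 0 at y ∈ {0}; g ≡ 0 at y ∈ ∅; common: ∅.
  x = 3: f ≡ 0 at y ∈ {1}; g ≡ 0 at y ∈ ∅; common: ∅.
  x = 4: f ≡ 0 at y ∈ ∅; g ≡ 0 at y ∈ {1}; common: ∅.
Collecting: common zeros = ∅, so the count is 0.
Comparison with the Bézout bound: 0 ≤ 4 = deg(f)·deg(g), as expected for curves with no common component (the affine F_5-count falls short of the bound because intersections may lie at infinity, over extension fields, or carry multiplicity).


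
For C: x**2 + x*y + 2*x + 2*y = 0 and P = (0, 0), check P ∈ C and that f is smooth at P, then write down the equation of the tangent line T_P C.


Tangent line at P: 2*x + 2*y = 0.

Step 1: f(0, 0) = 0, so P lies on C.
Step 2: partial derivatives
  f_x(x, y) = 2*x + y + 2, f_y(x, y) = x + 2.
  f_x(P) = 2, f_y(P) = 2 (gradient nonzero, so P is smooth).
Step 3: tangent line at P: 2·(x − 0) + 2·(y − 0) = 0.
Expanding: 2*x + 2*y = 0.


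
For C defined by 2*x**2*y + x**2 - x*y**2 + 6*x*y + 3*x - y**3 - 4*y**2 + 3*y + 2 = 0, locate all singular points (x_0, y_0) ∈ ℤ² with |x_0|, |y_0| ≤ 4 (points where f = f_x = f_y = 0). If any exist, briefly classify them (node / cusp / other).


Singular points: {(-2, -1)}; classification: node.

Compute partial derivatives:
  f_x = 4*x*y + 2*x - y**2 + 6*y + 3.
  f_y = 2*x**2 - 2*x*y + 6*x - 3*y**2 - 8*y + 3.
Scan x_0 ∈ {−4, ..., 4}. For each x_0, f_y(x_0, y) is a polynomial in y; find its integer roots y ∈ {−4, ..., 4}, then test f_x and f at those candidates.
  x = -4: f_y(-4, y) = 11 - 3*y**2; no integer root y with |y| ≤ 4.
  x = -3: f_y(-3, y) = -3*y**2 - 2*y + 3; no integer root y with |y| ≤ 4.
  x = -2: f_y(-2, y) = -3*y**2 - 4*y - 1; vanishes at y ∈ {-1}. (-2, -1): f_x = 0, f = 0 — SINGULAR.
  x = -1: f_y(-1, y) = -3*y**2 - 6*y - 1; no integer root y with |y| ≤ 4.
  x = 0: f_y(0, y) = -3*y**2 - 8*y + 3; vanishes at y ∈ {-3}. (0, -3): f_x = -24 ≠ 0.
  x = 1: f_y(1, y) = -3*y**2 - 10*y + 11; no integer root y with |y| ≤ 4.
  x = 2: f_y(2, y) = -3*y**2 - 12*y + 23; no integer root y with |y| ≤ 4.
  x = 3: f_y(3, y) = -3*y**2 - 14*y + 39; no integer root y with |y| ≤ 4.
  x = 4: f_y(4, y) = -3*y**2 - 16*y + 59; no integer root y with |y| ≤ 4.
Only singular point on the grid: (-2, -1).
Classify: substitute x = -2 + u, y = -1 + v and expand: f = 2*u**2*v - u**2 - u*v**2 - v**3 + v**2.
No constant or linear terms (consistent with a singular point). Quadratic part: -u**2 + v**2. Cubic part: 2*u**2*v - u*v**2 - v**3.
The quadratic part v**2 - u**2 = (v − u)(v + u) splits into two distinct linear factors, so there are two distinct tangent lines y − -1 = ±(x − -2) — this is a node (ordinary double point).
Classification: node.


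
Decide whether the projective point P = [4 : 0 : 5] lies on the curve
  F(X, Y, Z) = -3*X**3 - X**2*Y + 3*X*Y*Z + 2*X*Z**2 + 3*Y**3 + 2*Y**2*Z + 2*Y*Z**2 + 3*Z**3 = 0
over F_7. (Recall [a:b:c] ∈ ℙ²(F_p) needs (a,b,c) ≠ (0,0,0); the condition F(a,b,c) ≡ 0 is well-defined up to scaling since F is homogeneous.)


F(4,0,5) ≡ 5 (mod 7); P is NOT on the curve.

Evaluate F(4, 0, 5) term-by-term (mod 7).
  -3*X**3 ↦ -3·64·1·1 = -192
  -X**2*Y ↦ -1·16·0·1 = 0
  3*X*Y*Z ↦ 3·4·0·5 = 0
  2*X*Z**2 ↦ 2·4·1·25 = 200
  3*Y**3 ↦ 3·1·0·1 = 0
  2*Y**2*Z ↦ 2·1·0·5 = 0
  2*Y*Z**2 ↦ 2·1·0·25 = 0
  3*Z**3 ↦ 3·1·1·125 = 375
Sum: F(4, 0, 5) = (-192) + (0) + (0) + (200) + (0) + (0) + (0) + (375) = 383.
Reducing mod 7: 383 ≡ 5 (mod 7).
Since F(a, b, c) ≡ 5 ≠ 0 (mod 7), P does NOT lie on the curve.


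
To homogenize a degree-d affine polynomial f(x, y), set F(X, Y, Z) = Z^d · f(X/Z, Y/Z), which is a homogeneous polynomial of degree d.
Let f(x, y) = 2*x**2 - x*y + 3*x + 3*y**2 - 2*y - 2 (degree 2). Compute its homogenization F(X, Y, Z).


F(X, Y, Z) = 2*X**2 - X*Y + 3*X*Z + 3*Y**2 - 2*Y*Z - 2*Z**2

deg(f) = 2.
Substitute x = X/Z, y = Y/Z into f, then multiply by Z^2.
  monomial 2·x^2·y^0 ↦ 2·X^2·Y^0·Z^0.
  monomial -1·x^1·y^1 ↦ -1·X^1·Y^1·Z^0.
  monomial 3·x^1·y^0 ↦ 3·X^1·Y^0·Z^1.
  monomial 3·x^0·y^2 ↦ 3·X^0·Y^2·Z^0.
  monomial -2·x^0·y^1 ↦ -2·X^0·Y^1·Z^1.
  monomial -2·x^0·y^0 ↦ -2·X^0·Y^0·Z^2.
Collecting: F(X, Y, Z) = 2*X**2 - X*Y + 3*X*Z + 3*Y**2 - 2*Y*Z - 2*Z**2.


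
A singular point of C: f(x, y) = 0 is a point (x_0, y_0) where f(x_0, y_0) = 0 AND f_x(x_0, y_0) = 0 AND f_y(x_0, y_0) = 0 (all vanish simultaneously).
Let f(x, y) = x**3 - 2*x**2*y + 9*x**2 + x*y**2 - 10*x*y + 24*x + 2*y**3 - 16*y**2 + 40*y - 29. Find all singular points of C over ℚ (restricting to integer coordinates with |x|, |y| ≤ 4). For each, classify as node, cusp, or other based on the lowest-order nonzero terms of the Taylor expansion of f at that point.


Singular points: {(-1, 3)}; classification: cusp.

Compute partial derivatives:
  f_x = 3*x**2 - 4*x*y + 18*x + y**2 - 10*y + 24.
  f_y = -2*x**2 + 2*x*y - 10*x + 6*y**2 - 32*y + 40.
Scan x_0 ∈ {−4, ..., 4}. For each x_0, f_y(x_0, y) is a polynomial in y; find its integer roots y ∈ {−4, ..., 4}, then test f_x and f at those candidates.
  x = -4: f_y(-4, y) = 6*y**2 - 40*y + 48; no integer root y with |y| ≤ 4.
  x = -3: f_y(-3, y) = 6*y**2 - 38*y + 52; vanishes at y ∈ {2}. (-3, 2): f_x = 5 ≠ 0.
  x = -2: f_y(-2, y) = 6*y**2 - 36*y + 52; no integer root y with |y| ≤ 4.
  x = -1: f_y(-1, y) = 6*y**2 - 34*y + 48; vanishes at y ∈ {3}. (-1, 3): f_x = 0, f = 0 — SINGULAR.
  x = 0: f_y(0, y) = 6*y**2 - 32*y + 40; vanishes at y ∈ {2}. (0, 2): f_x = 8 ≠ 0.
  x = 1: f_y(1, y) = 6*y**2 - 30*y + 28; no integer root y with |y| ≤ 4.
  x = 2: f_y(2, y) = 6*y**2 - 28*y + 12; no integer root y with |y| ≤ 4.
  x = 3: f_y(3, y) = 6*y**2 - 26*y - 8; no integer root y with |y| ≤ 4.
  x = 4: f_y(4, y) = 6*y**2 - 24*y - 32; no integer root y with |y| ≤ 4.
Only singular point on the grid: (-1, 3).
Classify: substitute x = -1 + u, y = 3 + v and expand: f = u**3 - 2*u**2*v + u*v**2 + 2*v**3 + v**2.
No constant or linear terms (consistent with a singular point). Quadratic part: v**2. Cubic part: u**3 - 2*u**2*v + u*v**2 + 2*v**3.
The quadratic part v**2 is a perfect square, so there is a single (double) tangent line v = 0, i.e. y = 3. Restricting the cubic part to that line (v = 0) leaves u**3 ≠ 0, so f is not divisible by v and the branch is v² ≈ -u**3 to lowest order — this is a cusp.
Classification: cusp.


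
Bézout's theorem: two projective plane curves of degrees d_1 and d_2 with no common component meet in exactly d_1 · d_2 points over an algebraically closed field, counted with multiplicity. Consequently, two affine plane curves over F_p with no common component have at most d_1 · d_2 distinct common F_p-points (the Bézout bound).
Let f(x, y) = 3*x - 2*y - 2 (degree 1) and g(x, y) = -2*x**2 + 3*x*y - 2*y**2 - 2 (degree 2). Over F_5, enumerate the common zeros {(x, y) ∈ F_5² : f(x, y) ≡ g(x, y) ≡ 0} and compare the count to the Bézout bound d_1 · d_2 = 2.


Common zeros: ∅; count = 0; Bézout bound = 2.

deg(f) = 1, deg(g) = 2, so Bézout bound = 2.
Scan x ∈ F_5. For each x, list the y ∈ F_5 with f(x, y) ≡ 0 and those with g(x, y) ≡ 0 (mod 5); the common zeros in that column are the intersection.
  x = 0: f ≡ 0 at y ∈ {4}; g ≡ 0 at y ∈ {2, 3}; common: ∅.
  x = 1: f ≡ 0 at y ∈ {3}; g ≡ 0 at y ∈ ∅; common: ∅.
  x = 2: f ≡ 0 at y ∈ {2}; g ≡ 0 at y ∈ {0, 3}; common: ∅.
  x = 3: f ≡ 0 at y ∈ {1}; g ≡ 0 at y ∈ {0, 2}; common: ∅.
  x = 4: f ≡ 0 at y ∈ {0}; g ≡ 0 at y ∈ ∅; common: ∅.
Collecting: common zeros = ∅, so the count is 0.
Comparison with the Bézout bound: 0 ≤ 2 = deg(f)·deg(g), as expected for curves with no common component (the affine F_5-count falls short of the bound because intersections may lie at infinity, over extension fields, or carry multiplicity).


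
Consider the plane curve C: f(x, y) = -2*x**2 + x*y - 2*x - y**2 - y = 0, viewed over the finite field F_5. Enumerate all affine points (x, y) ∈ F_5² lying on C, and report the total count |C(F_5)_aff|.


Affine F_5-points: {(0, 0), (0, 4), (1, 1), (1, 4), (4, 0), (4, 3)}; count = 6.

For each of the 25 pairs (x, y) ∈ F_5², evaluate f(x, y) mod 5. Record the zeros.
  x = 0: [0↦0, 1↦3, 2↦4, 3↦3, 4↦0]  zeros at y ∈ {0, 4}
  x = 1: [0↦1, 1↦0, 2↦2, 3↦2, 4↦0]  zeros at y ∈ {1, 4}
  x = 2: [0↦3, 1↦3, 2↦1, 3↦2, 4↦1]  zeros at y ∈ ∅
  x = 3: [0↦1, 1↦2, 2↦1, 3↦3, 4↦3]  zeros at y ∈ ∅
  x = 4: [0↦0, 1↦2, 2↦2, 3↦0, 4↦1]  zeros at y ∈ {0, 3}
Collecting zeros: affine points = {(0, 0), (0, 4), (1, 1), (1, 4), (4, 0), (4, 3)}.
Total count |C(F_5)_aff| = 6.


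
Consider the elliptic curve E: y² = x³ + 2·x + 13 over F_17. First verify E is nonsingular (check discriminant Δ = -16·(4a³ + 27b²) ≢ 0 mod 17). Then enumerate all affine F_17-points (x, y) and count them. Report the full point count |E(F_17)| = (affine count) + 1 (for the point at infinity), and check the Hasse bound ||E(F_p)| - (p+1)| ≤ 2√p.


Affine points = {(0, 8), (0, 9), (1, 4), (1, 13), (2, 5), (2, 12), (4, 0), (7, 8), (7, 9), (10, 8), (10, 9), (13, 3), (13, 14), (15, 1), (15, 16)}; affine count = 15; |E(F_17)| = 16.

Discriminant check: Δ ∝ 4a³ + 27b² = 4·2³ + 27·13² = 4·8 + 27·169 ≡ 5 (mod 17). Nonzero ⇒ E is nonsingular.
For each x ∈ F_17, compute rhs = x³ + 2·x + 13 mod 17, then count y ∈ F_17 with y² ≡ rhs.
  x = 0: rhs = 13, matching y values: 8, 9 (2 points).
  x = 1: rhs = 16, matching y values: 4, 13 (2 points).
  x = 2: rhs = 8, matching y values: 5, 12 (2 points).
  x = 3: rhs = 12, matching y values: none (0 points).
  x = 4: rhs = 0, matching y values: 0 (1 points).
  x = 5: rhs = 12, matching y values: none (0 points).
  x = 6: rhs = 3, matching y values: none (0 points).
  x = 7: rhs = 13, matching y values: 8, 9 (2 points).
  x = 8: rhs = 14, matching y values: none (0 points).
  x = 9: rhs = 12, matching y values: none (0 points).
  x = 10: rhs = 13, matching y values: 8, 9 (2 points).
  x = 11: rhs = 6, matching y values: none (0 points).
  x = 12: rhs = 14, matching y values: none (0 points).
  x = 13: rhs = 9, matching y values: 3, 14 (2 points).
  x = 14: rhs = 14, matching y values: none (0 points).
  x = 15: rhs = 1, matching y values: 1, 16 (2 points).
  x = 16: rhs = 10, matching y values: none (0 points).
Total affine count: 15.
Full point count |E(F_17)| = 15 + 1 = 16.
Hasse bound: |16 − (17+1)| = |-2| = 2 ≤ 2√17 ≈ 8.2462 ✓.


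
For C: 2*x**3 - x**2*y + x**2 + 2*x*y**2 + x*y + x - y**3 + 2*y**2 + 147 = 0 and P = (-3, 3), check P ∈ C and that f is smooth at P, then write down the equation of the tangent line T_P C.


Tangent line at P: 88*x - 63*y + 453 = 0.

Step 1: f(-3, 3) = 0, so P lies on C.
Step 2: partial derivatives
  f_x(x, y) = 6*x**2 - 2*x*y + 2*x + 2*y**2 + y + 1, f_y(x, y) = -x**2 + 4*x*y + x - 3*y**2 + 4*y.
  f_x(P) = 88, f_y(P) = -63 (gradient nonzero, so P is smooth).
Step 3: tangent line at P: 88·(x − -3) + -63·(y − 3) = 0.
Expanding: 88*x - 63*y + 453 = 0.


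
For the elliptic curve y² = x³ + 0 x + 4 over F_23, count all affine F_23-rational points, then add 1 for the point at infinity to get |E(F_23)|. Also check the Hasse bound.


Affine points = {(0, 2), (0, 21), (2, 9), (2, 14), (3, 10), (3, 13), (6, 6), (6, 17), (7, 5), (7, 18), (11, 1), (11, 22), (13, 4), (13, 19), (16, 11), (16, 12), (17, 8), (17, 15), (19, 3), (19, 20), (20, 0), (22, 7), (22, 16)}; affine count = 23; |E(F_23)| = 24.

Discriminant check: Δ ∝ 4a³ + 27b² = 4·0³ + 27·4² = 4·0 + 27·16 ≡ 18 (mod 23). Nonzero ⇒ E is nonsingular.
For each x ∈ F_23, compute rhs = x³ + 0·x + 4 mod 23, then count y ∈ F_23 with y² ≡ rhs.
  x = 0: rhs = 4, matching y values: 2, 21 (2 points).
  x = 1: rhs = 5, matching y values: none (0 points).
  x = 2: rhs = 12, matching y values: 9, 14 (2 points).
  x = 3: rhs = 8, matching y values: 10, 13 (2 points).
  x = 4: rhs = 22, matching y values: none (0 points).
  x = 5: rhs = 14, matching y values: none (0 points).
  x = 6: rhs = 13, matching y values: 6, 17 (2 points).
  x = 7: rhs = 2, matching y values: 5, 18 (2 points).
  x = 8: rhs = 10, matching y values: none (0 points).
  x = 9: rhs = 20, matching y values: none (0 points).
  x = 10: rhs = 15, matching y values: none (0 points).
  x = 11: rhs = 1, matching y values: 1, 22 (2 points).
  x = 12: rhs = 7, matching y values: none (0 points).
  x = 13: rhs = 16, matching y values: 4, 19 (2 points).
  x = 14: rhs = 11, matching y values: none (0 points).
  x = 15: rhs = 21, matching y values: none (0 points).
  x = 16: rhs = 6, matching y values: 11, 12 (2 points).
  x = 17: rhs = 18, matching y values: 8, 15 (2 points).
  x = 18: rhs = 17, matching y values: none (0 points).
  x = 19: rhs = 9, matching y values: 3, 20 (2 points).
  x = 20: rhs = 0, matching y values: 0 (1 points).
  x = 21: rhs = 19, matching y values: none (0 points).
  x = 22: rhs = 3, matching y values: 7, 16 (2 points).
Total affine count: 23.
Full point count |E(F_23)| = 23 + 1 = 24.
Hasse bound: |24 − (23+1)| = |0| = 0 ≤ 2√23 ≈ 9.5917 ✓.


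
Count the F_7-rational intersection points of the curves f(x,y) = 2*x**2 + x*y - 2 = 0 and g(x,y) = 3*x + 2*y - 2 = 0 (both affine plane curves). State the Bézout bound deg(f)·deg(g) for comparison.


Common zeros: ∅; count = 0; Bézout bound = 2.

deg(f) = 2, deg(g) = 1, so Bézout bound = 2.
Scan x ∈ F_7. For each x, list the y ∈ F_7 with f(x, y) ≡ 0 and those with g(x, y) ≡ 0 (mod 7); the common zeros in that column are the intersection.
  x = 0: f ≡ 0 at y ∈ ∅; g ≡ 0 at y ∈ {1}; common: ∅.
  x = 1: f ≡ 0 at y ∈ {0}; g ≡ 0 at y ∈ {3}; common: ∅.
  x = 2: f ≡ 0 at y ∈ {4}; g ≡ 0 at y ∈ {5}; common: ∅.
  x = 3: f ≡ 0 at y ∈ {4}; g ≡ 0 at y ∈ {0}; common: ∅.
  x = 4: f ≡ 0 at y ∈ {3}; g ≡ 0 at y ∈ {2}; common: ∅.
  x = 5: f ≡ 0 at y ∈ {3}; g ≡ 0 at y ∈ {4}; common: ∅.
  x = 6: f ≡ 0 at y ∈ {0}; g ≡ 0 at y ∈ {6}; common: ∅.
Collecting: common zeros = ∅, so the count is 0.
Comparison with the Bézout bound: 0 ≤ 2 = deg(f)·deg(g), as expected for curves with no common component (the affine F_7-count falls short of the bound because intersections may lie at infinity, over extension fields, or carry multiplicity).


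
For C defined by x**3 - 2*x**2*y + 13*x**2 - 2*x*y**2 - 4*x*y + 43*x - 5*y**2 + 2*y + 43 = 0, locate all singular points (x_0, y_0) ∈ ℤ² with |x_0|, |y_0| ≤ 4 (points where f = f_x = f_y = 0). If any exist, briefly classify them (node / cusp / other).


Singular points: {(-3, 2)}; classification: cusp.

Compute partial derivatives:
  f_x = 3*x**2 - 4*x*y + 26*x - 2*y**2 - 4*y + 43.
  f_y = -2*x**2 - 4*x*y - 4*x - 10*y + 2.
Scan x_0 ∈ {−4, ..., 4}. For each x_0, f_y(x_0, y) is a polynomial in y; find its integer roots y ∈ {−4, ..., 4}, then test f_x and f at those candidates.
  x = -4: f_y(-4, y) = 6*y - 14; no integer root y with |y| ≤ 4.
  x = -3: f_y(-3, y) = 2*y - 4; vanishes at y ∈ {2}. (-3, 2): f_x = 0, f = 0 — SINGULAR.
  x = -2: f_y(-2, y) = 2 - 2*y; vanishes at y ∈ {1}. (-2, 1): f_x = 5 ≠ 0.
  x = -1: f_y(-1, y) = 4 - 6*y; no integer root y with |y| ≤ 4.
  x = 0: f_y(0, y) = 2 - 10*y; no integer root y with |y| ≤ 4.
  x = 1: f_y(1, y) = -14*y - 4; no integer root y with |y| ≤ 4.
  x = 2: f_y(2, y) = -18*y - 14; no integer root y with |y| ≤ 4.
  x = 3: f_y(3, y) = -22*y - 28; no integer root y with |y| ≤ 4.
  x = 4: f_y(4, y) = -26*y - 46; no integer root y with |y| ≤ 4.
Only singular point on the grid: (-3, 2).
Classify: substitute x = -3 + u, y = 2 + v and expand: f = u**3 - 2*u**2*v - 2*u*v**2 + v**2.
No constant or linear terms (consistent with a singular point). Quadratic part: v**2. Cubic part: u**3 - 2*u**2*v - 2*u*v**2.
The quadratic part v**2 is a perfect square, so there is a single (double) tangent line v = 0, i.e. y = 2. Restricting the cubic part to that line (v = 0) leaves u**3 ≠ 0, so f is not divisible by v and the branch is v² ≈ -u**3 to lowest order — this is a cusp.
Classification: cusp.


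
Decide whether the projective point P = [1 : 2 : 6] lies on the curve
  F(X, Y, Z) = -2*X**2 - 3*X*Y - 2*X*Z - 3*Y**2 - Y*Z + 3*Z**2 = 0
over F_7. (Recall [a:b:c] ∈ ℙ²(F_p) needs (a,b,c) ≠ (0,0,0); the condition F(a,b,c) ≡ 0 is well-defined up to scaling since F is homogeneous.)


F(1,2,6) ≡ 1 (mod 7); P is NOT on the curve.

Evaluate F(1, 2, 6) term-by-term (mod 7).
  -2*X**2 ↦ -2·1·1·1 = -2
  -3*X*Y ↦ -3·1·2·1 = -6
  -2*X*Z ↦ -2·1·1·6 = -12
  -3*Y**2 ↦ -3·1·4·1 = -12
  -Y*Z ↦ -1·1·2·6 = -12
  3*Z**2 ↦ 3·1·1·36 = 108
Sum: F(1, 2, 6) = (-2) + (-6) + (-12) + (-12) + (-12) + (108) = 64.
Reducing mod 7: 64 ≡ 1 (mod 7).
Since F(a, b, c) ≡ 1 ≠ 0 (mod 7), P does NOT lie on the curve.


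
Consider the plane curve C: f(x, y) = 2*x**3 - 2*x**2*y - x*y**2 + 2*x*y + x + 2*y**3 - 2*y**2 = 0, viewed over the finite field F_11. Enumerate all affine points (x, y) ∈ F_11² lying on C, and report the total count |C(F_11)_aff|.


Affine F_11-points: {(0, 0), (0, 1), (2, 4), (4, 0), (5, 10), (6, 4), (7, 0), (7, 4), (7, 6), (8, 3), (9, 3)}; count = 11.

For each of the 121 pairs (x, y) ∈ F_11², evaluate f(x, y) mod 11. Record the zeros.
  x = 0: [0↦0, 1↦0, 2↦8, 3↦3, 4↦8, 5↦2, 6↦8, 7↦5, 8↦5, 9↦9, 10↦7]  zeros at y ∈ {0, 1}
  x = 1: [0↦3, 1↦2, 2↦7, 3↦8, 4↦6, 5↦2, 6↦8, 7↦3, 8↦10, 9↦8, 10↦9]  zeros at y ∈ ∅
  x = 2: [0↦7, 1↦1, 2↦10, 3↦2, 4↦0, 5↦5, 6↦7, 7↦7, 8↦6, 9↦5, 10↦5]  zeros at y ∈ {4}
  x = 3: [0↦2, 1↦9, 2↦7, 3↦8, 4↦2, 5↦1, 6↦6, 7↦7, 8↦5, 9↦1, 10↦7]  zeros at y ∈ ∅
  x = 4: [0↦0, 1↦5, 2↦10, 3↦5, 4↦2, 5↦2, 6↦6, 7↦4, 8↦8, 9↦8, 10↦5]  zeros at y ∈ {0}
  x = 5: [0↦2, 1↦1, 2↦9, 3↦5, 4↦1, 5↦9, 6↦8, 7↦10, 8↦5, 9↦5, 10↦0]  zeros at y ∈ {10}
  x = 6: [0↦9, 1↦9, 2↦5, 3↦9, 4↦0, 5↦1, 6↦2, 7↦4, 8↦8, 9↦4, 10↦4]  zeros at y ∈ {4}
  x = 7: [0↦0, 1↦8, 2↦10, 3↦7, 4↦0, 5↦1, 6↦0, 7↦9, 8↦7, 9↦6, 10↦7]  zeros at y ∈ {0, 4, 6}
  x = 8: [0↦9, 1↦10, 2↦3, 3↦0, 4↦2, 5↦10, 6↦3, 7↦4, 8↦3, 9↦1, 10↦10]  zeros at y ∈ {3}
  x = 9: [0↦4, 1↦5, 2↦7, 3↦0, 4↦7, 5↦7, 6↦1, 7↦1, 8↦8, 9↦1, 10↦3]  zeros at y ∈ {3}
  x = 10: [0↦8, 1↦5, 2↦1, 3↦8, 4↦5, 5↦4, 6↦6, 7↦1, 8↦1, 9↦7, 10↦9]  zeros at y ∈ ∅
Collecting zeros: affine points = {(0, 0), (0, 1), (2, 4), (4, 0), (5, 10), (6, 4), (7, 0), (7, 4), (7, 6), (8, 3), (9, 3)}.
Total count |C(F_11)_aff| = 11.


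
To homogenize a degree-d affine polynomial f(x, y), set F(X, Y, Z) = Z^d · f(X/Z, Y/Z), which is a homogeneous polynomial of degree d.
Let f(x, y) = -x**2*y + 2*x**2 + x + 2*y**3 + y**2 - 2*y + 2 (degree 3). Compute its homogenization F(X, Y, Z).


F(X, Y, Z) = -X**2*Y + 2*X**2*Z + X*Z**2 + 2*Y**3 + Y**2*Z - 2*Y*Z**2 + 2*Z**3

deg(f) = 3.
Substitute x = X/Z, y = Y/Z into f, then multiply by Z^3.
  monomial -1·x^2·y^1 ↦ -1·X^2·Y^1·Z^0.
  monomial 2·x^2·y^0 ↦ 2·X^2·Y^0·Z^1.
  monomial 1·x^1·y^0 ↦ 1·X^1·Y^0·Z^2.
  monomial 2·x^0·y^3 ↦ 2·X^0·Y^3·Z^0.
  monomial 1·x^0·y^2 ↦ 1·X^0·Y^2·Z^1.
  monomial -2·x^0·y^1 ↦ -2·X^0·Y^1·Z^2.
  monomial 2·x^0·y^0 ↦ 2·X^0·Y^0·Z^3.
Collecting: F(X, Y, Z) = -X**2*Y + 2*X**2*Z + X*Z**2 + 2*Y**3 + Y**2*Z - 2*Y*Z**2 + 2*Z**3.


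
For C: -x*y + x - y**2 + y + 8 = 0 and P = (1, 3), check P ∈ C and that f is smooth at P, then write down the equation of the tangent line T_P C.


Tangent line at P: -2*x - 6*y + 20 = 0.

Step 1: f(1, 3) = 0, so P lies on C.
Step 2: partial derivatives
  f_x(x, y) = 1 - y, f_y(x, y) = -x - 2*y + 1.
  f_x(P) = -2, f_y(P) = -6 (gradient nonzero, so P is smooth).
Step 3: tangent line at P: -2·(x − 1) + -6·(y − 3) = 0.
Expanding: -2*x - 6*y + 20 = 0.


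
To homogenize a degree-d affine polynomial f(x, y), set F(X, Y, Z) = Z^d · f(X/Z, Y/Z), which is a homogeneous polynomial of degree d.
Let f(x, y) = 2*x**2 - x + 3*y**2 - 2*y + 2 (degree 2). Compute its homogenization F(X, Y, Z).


F(X, Y, Z) = 2*X**2 - X*Z + 3*Y**2 - 2*Y*Z + 2*Z**2

deg(f) = 2.
Substitute x = X/Z, y = Y/Z into f, then multiply by Z^2.
  monomial 2·x^2·y^0 ↦ 2·X^2·Y^0·Z^0.
  monomial -1·x^1·y^0 ↦ -1·X^1·Y^0·Z^1.
  monomial 3·x^0·y^2 ↦ 3·X^0·Y^2·Z^0.
  monomial -2·x^0·y^1 ↦ -2·X^0·Y^1·Z^1.
  monomial 2·x^0·y^0 ↦ 2·X^0·Y^0·Z^2.
Collecting: F(X, Y, Z) = 2*X**2 - X*Z + 3*Y**2 - 2*Y*Z + 2*Z**2.


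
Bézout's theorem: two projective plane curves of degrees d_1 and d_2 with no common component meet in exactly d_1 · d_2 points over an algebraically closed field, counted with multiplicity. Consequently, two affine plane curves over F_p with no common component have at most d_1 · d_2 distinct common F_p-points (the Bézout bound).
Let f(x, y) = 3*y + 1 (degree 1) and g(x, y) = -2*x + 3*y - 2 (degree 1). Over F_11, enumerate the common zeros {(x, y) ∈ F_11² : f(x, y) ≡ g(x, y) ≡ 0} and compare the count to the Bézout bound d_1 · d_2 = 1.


Common zeros: {(4, 7)}; count = 1; Bézout bound = 1.

deg(f) = 1, deg(g) = 1, so Bézout bound = 1.
Scan x ∈ F_11. For each x, list the y ∈ F_11 with f(x, y) ≡ 0 and those with g(x, y) ≡ 0 (mod 11); the common zeros in that column are the intersection.
  x = 0: f ≡ 0 at y ∈ {7}; g ≡ 0 at y ∈ {8}; common: ∅.
  x = 1: f ≡ 0 at y ∈ {7}; g ≡ 0 at y ∈ {5}; common: ∅.
  x = 2: f ≡ 0 at y ∈ {7}; g ≡ 0 at y ∈ {2}; common: ∅.
  x = 3: f ≡ 0 at y ∈ {7}; g ≡ 0 at y ∈ {10}; common: ∅.
  x = 4: f ≡ 0 at y ∈ {7}; g ≡ 0 at y ∈ {7}; common: {7}.
  x = 5: f ≡ 0 at y ∈ {7}; g ≡ 0 at y ∈ {4}; common: ∅.
  x = 6: f ≡ 0 at y ∈ {7}; g ≡ 0 at y ∈ {1}; common: ∅.
  x = 7: f ≡ 0 at y ∈ {7}; g ≡ 0 at y ∈ {9}; common: ∅.
  x = 8: f ≡ 0 at y ∈ {7}; g ≡ 0 at y ∈ {6}; common: ∅.
  x = 9: f ≡ 0 at y ∈ {7}; g ≡ 0 at y ∈ {3}; common: ∅.
  x = 10: f ≡ 0 at y ∈ {7}; g ≡ 0 at y ∈ {0}; common: ∅.
Collecting: common zeros = {(4, 7)}, so the count is 1.
Comparison with the Bézout bound: 1 ≤ 1 = deg(f)·deg(g), as expected for curves with no common component (the bound is attained).


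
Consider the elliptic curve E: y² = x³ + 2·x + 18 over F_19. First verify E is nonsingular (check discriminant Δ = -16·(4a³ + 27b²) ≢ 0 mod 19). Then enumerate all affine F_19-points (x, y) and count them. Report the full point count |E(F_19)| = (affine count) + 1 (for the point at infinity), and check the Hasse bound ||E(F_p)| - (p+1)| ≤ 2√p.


Affine points = {(2, 7), (2, 12), (5, 1), (5, 18), (9, 9), (9, 10), (14, 4), (14, 15), (16, 2), (16, 17), (17, 5), (17, 14)}; affine count = 12; |E(F_19)| = 13.

Discriminant check: Δ ∝ 4a³ + 27b² = 4·2³ + 27·18² = 4·8 + 27·324 ≡ 2 (mod 19). Nonzero ⇒ E is nonsingular.
For each x ∈ F_19, compute rhs = x³ + 2·x + 18 mod 19, then count y ∈ F_19 with y² ≡ rhs.
  x = 0: rhs = 18, matching y values: none (0 points).
  x = 1: rhs = 2, matching y values: none (0 points).
  x = 2: rhs = 11, matching y values: 7, 12 (2 points).
  x = 3: rhs = 13, matching y values: none (0 points).
  x = 4: rhs = 14, matching y values: none (0 points).
  x = 5: rhs = 1, matching y values: 1, 18 (2 points).
  x = 6: rhs = 18, matching y values: none (0 points).
  x = 7: rhs = 14, matching y values: none (0 points).
  x = 8: rhs = 14, matching y values: none (0 points).
  x = 9: rhs = 5, matching y values: 9, 10 (2 points).
  x = 10: rhs = 12, matching y values: none (0 points).
  x = 11: rhs = 3, matching y values: none (0 points).
  x = 12: rhs = 3, matching y values: none (0 points).
  x = 13: rhs = 18, matching y values: none (0 points).
  x = 14: rhs = 16, matching y values: 4, 15 (2 points).
  x = 15: rhs = 3, matching y values: none (0 points).
  x = 16: rhs = 4, matching y values: 2, 17 (2 points).
  x = 17: rhs = 6, matching y values: 5, 14 (2 points).
  x = 18: rhs = 15, matching y values: none (0 points).
Total affine count: 12.
Full point count |E(F_19)| = 12 + 1 = 13.
Hasse bound: |13 − (19+1)| = |-7| = 7 ≤ 2√19 ≈ 8.7178 ✓.


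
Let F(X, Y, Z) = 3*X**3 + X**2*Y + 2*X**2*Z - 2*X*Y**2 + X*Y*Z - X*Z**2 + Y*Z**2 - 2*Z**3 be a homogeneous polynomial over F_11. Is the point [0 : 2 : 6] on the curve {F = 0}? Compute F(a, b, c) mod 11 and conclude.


F(0,2,6) ≡ 3 (mod 11); P is NOT on the curve.

Evaluate F(0, 2, 6) term-by-term (mod 11).
  3*X**3 ↦ 3·0·1·1 = 0
  X**2*Y ↦ 1·0·2·1 = 0
  2*X**2*Z ↦ 2·0·1·6 = 0
  -2*X*Y**2 ↦ -2·0·4·1 = 0
  X*Y*Z ↦ 1·0·2·6 = 0
  -X*Z**2 ↦ -1·0·1·36 = 0
  Y*Z**2 ↦ 1·1·2·36 = 72
  -2*Z**3 ↦ -2·1·1·216 = -432
Sum: F(0, 2, 6) = (0) + (0) + (0) + (0) + (0) + (0) + (72) + (-432) = -360.
Reducing mod 11: -360 ≡ 3 (mod 11).
Since F(a, b, c) ≡ 3 ≠ 0 (mod 11), P does NOT lie on the curve.


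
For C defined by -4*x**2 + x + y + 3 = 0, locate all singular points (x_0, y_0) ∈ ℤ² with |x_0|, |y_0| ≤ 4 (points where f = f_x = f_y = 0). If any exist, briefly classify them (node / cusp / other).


No singular points in the scanned grid; C is smooth there.

Compute partial derivatives:
  f_x = 1 - 8*x.
  f_y = 1.
f_y = 1 is a nonzero constant, so f_y never vanishes: no point (x, y) can satisfy f = f_x = f_y = 0. In particular no (x, y) ∈ {−4, ..., 4}² is singular; the curve is smooth.


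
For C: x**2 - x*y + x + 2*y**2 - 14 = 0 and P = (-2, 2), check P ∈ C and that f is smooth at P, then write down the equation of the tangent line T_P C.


Tangent line at P: -5*x + 10*y - 30 = 0.

Step 1: f(-2, 2) = 0, so P lies on C.
Step 2: partial derivatives
  f_x(x, y) = 2*x - y + 1, f_y(x, y) = -x + 4*y.
  f_x(P) = -5, f_y(P) = 10 (gradient nonzero, so P is smooth).
Step 3: tangent line at P: -5·(x − -2) + 10·(y − 2) = 0.
Expanding: -5*x + 10*y - 30 = 0.


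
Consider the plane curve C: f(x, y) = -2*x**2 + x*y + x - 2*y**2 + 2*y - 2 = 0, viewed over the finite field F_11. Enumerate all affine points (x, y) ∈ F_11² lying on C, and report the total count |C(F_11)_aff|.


Affine F_11-points: {(4, 6), (4, 8), (5, 3), (5, 6), (6, 7), (6, 8), (8, 2), (8, 3), (9, 4), (9, 7), (10, 2), (10, 4)}; count = 12.

For each of the 121 pairs (x, y) ∈ F_11², evaluate f(x, y) mod 11. Record the zeros.
  x = 0: [0↦9, 1↦9, 2↦5, 3↦8, 4↦7, 5↦2, 6↦4, 7↦2, 8↦7, 9↦8, 10↦5]  zeros at y ∈ ∅
  x = 1: [0↦8, 1↦9, 2↦6, 3↦10, 4↦10, 5↦6, 6↦9, 7↦8, 8↦3, 9↦5, 10↦3]  zeros at y ∈ ∅
  x = 2: [0↦3, 1↦5, 2↦3, 3↦8, 4↦9, 5↦6, 6↦10, 7↦10, 8↦6, 9↦9, 10↦8]  zeros at y ∈ ∅
  x = 3: [0↦5, 1↦8, 2↦7, 3↦2, 4↦4, 5↦2, 6↦7, 7↦8, 8↦5, 9↦9, 10↦9]  zeros at y ∈ ∅
  x = 4: [0↦3, 1↦7, 2↦7, 3↦3, 4↦6, 5↦5, 6↦0, 7↦2, 8↦0, 9↦5, 10↦6]  zeros at y ∈ {6, 8}
  x = 5: [0↦8, 1↦2, 2↦3, 3↦0, 4↦4, 5↦4, 6↦0, 7↦3, 8↦2, 9↦8, 10↦10]  zeros at y ∈ {3, 6}
  x = 6: [0↦9, 1↦4, 2↦6, 3↦4, 4↦9, 5↦10, 6↦7, 7↦0, 8↦0, 9↦7, 10↦10]  zeros at y ∈ {7, 8}
  x = 7: [0↦6, 1↦2, 2↦5, 3↦4, 4↦10, 5↦1, 6↦10, 7↦4, 8↦5, 9↦2, 10↦6]  zeros at y ∈ ∅
  x = 8: [0↦10, 1↦7, 2↦0, 3↦0, 4↦7, 5↦10, 6↦9, 7↦4, 8↦6, 9↦4, 10↦9]  zeros at y ∈ {2, 3}
  x = 9: [0↦10, 1↦8, 2↦2, 3↦3, 4↦0, 5↦4, 6↦4, 7↦0, 8↦3, 9↦2, 10↦8]  zeros at y ∈ {4, 7}
  x = 10: [0↦6, 1↦5, 2↦0, 3↦2, 4↦0, 5↦5, 6↦6, 7↦3, 8↦7, 9↦7, 10↦3]  zeros at y ∈ {2, 4}
Collecting zeros: affine points = {(4, 6), (4, 8), (5, 3), (5, 6), (6, 7), (6, 8), (8, 2), (8, 3), (9, 4), (9, 7), (10, 2), (10, 4)}.
Total count |C(F_11)_aff| = 12.


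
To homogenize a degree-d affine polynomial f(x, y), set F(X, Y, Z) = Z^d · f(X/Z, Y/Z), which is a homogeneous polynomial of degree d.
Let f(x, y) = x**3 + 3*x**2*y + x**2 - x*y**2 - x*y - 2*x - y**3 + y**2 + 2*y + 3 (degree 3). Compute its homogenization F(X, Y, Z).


F(X, Y, Z) = X**3 + 3*X**2*Y + X**2*Z - X*Y**2 - X*Y*Z - 2*X*Z**2 - Y**3 + Y**2*Z + 2*Y*Z**2 + 3*Z**3

deg(f) = 3.
Substitute x = X/Z, y = Y/Z into f, then multiply by Z^3.
  monomial 1·x^3·y^0 ↦ 1·X^3·Y^0·Z^0.
  monomial 3·x^2·y^1 ↦ 3·X^2·Y^1·Z^0.
  monomial 1·x^2·y^0 ↦ 1·X^2·Y^0·Z^1.
  monomial -1·x^1·y^2 ↦ -1·X^1·Y^2·Z^0.
  monomial -1·x^1·y^1 ↦ -1·X^1·Y^1·Z^1.
  monomial -2·x^1·y^0 ↦ -2·X^1·Y^0·Z^2.
  monomial -1·x^0·y^3 ↦ -1·X^0·Y^3·Z^0.
  monomial 1·x^0·y^2 ↦ 1·X^0·Y^2·Z^1.
  monomial 2·x^0·y^1 ↦ 2·X^0·Y^1·Z^2.
  monomial 3·x^0·y^0 ↦ 3·X^0·Y^0·Z^3.
Collecting: F(X, Y, Z) = X**3 + 3*X**2*Y + X**2*Z - X*Y**2 - X*Y*Z - 2*X*Z**2 - Y**3 + Y**2*Z + 2*Y*Z**2 + 3*Z**3.


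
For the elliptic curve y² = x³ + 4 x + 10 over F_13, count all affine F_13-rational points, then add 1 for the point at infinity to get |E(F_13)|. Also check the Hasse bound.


Affine points = {(0, 6), (0, 7), (2, 0), (3, 6), (3, 7), (4, 5), (4, 8), (5, 5), (5, 8), (6, 4), (6, 9), (7, 2), (7, 11), (10, 6), (10, 7)}; affine count = 15; |E(F_13)| = 16.

Discriminant check: Δ ∝ 4a³ + 27b² = 4·4³ + 27·10² = 4·64 + 27·100 ≡ 5 (mod 13). Nonzero ⇒ E is nonsingular.
For each x ∈ F_13, compute rhs = x³ + 4·x + 10 mod 13, then count y ∈ F_13 with y² ≡ rhs.
  x = 0: rhs = 10, matching y values: 6, 7 (2 points).
  x = 1: rhs = 2, matching y values: none (0 points).
  x = 2: rhs = 0, matching y values: 0 (1 points).
  x = 3: rhs = 10, matching y values: 6, 7 (2 points).
  x = 4: rhs = 12, matching y values: 5, 8 (2 points).
  x = 5: rhs = 12, matching y values: 5, 8 (2 points).
  x = 6: rhs = 3, matching y values: 4, 9 (2 points).
  x = 7: rhs = 4, matching y values: 2, 11 (2 points).
  x = 8: rhs = 8, matching y values: none (0 points).
  x = 9: rhs = 8, matching y values: none (0 points).
  x = 10: rhs = 10, matching y values: 6, 7 (2 points).
  x = 11: rhs = 7, matching y values: none (0 points).
  x = 12: rhs = 5, matching y values: none (0 points).
Total affine count: 15.
Full point count |E(F_13)| = 15 + 1 = 16.
Hasse bound: |16 − (13+1)| = |2| = 2 ≤ 2√13 ≈ 7.2111 ✓.


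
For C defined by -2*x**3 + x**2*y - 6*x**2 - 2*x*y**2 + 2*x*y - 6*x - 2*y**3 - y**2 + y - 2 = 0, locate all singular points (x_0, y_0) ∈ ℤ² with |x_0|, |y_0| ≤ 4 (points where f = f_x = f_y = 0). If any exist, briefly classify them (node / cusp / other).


Singular points: {(-1, 0)}; classification: cusp.

Compute partial derivatives:
  f_x = -6*x**2 + 2*x*y - 12*x - 2*y**2 + 2*y - 6.
  f_y = x**2 - 4*x*y + 2*x - 6*y**2 - 2*y + 1.
Scan x_0 ∈ {−4, ..., 4}. For each x_0, f_y(x_0, y) is a polynomial in y; find its integer roots y ∈ {−4, ..., 4}, then test f_x and f at those candidates.
  x = -4: f_y(-4, y) = -6*y**2 + 14*y + 9; no integer root y with |y| ≤ 4.
  x = -3: f_y(-3, y) = -6*y**2 + 10*y + 4; vanishes at y ∈ {2}. (-3, 2): f_x = -40 ≠ 0.
  x = -2: f_y(-2, y) = -6*y**2 + 6*y + 1; no integer root y with |y| ≤ 4.
  x = -1: f_y(-1, y) = -6*y**2 + 2*y; vanishes at y ∈ {0}. (-1, 0): f_x = 0, f = 0 — SINGULAR.
  x = 0: f_y(0, y) = -6*y**2 - 2*y + 1; no integer root y with |y| ≤ 4.
  x = 1: f_y(1, y) = -6*y**2 - 6*y + 4; no integer root y with |y| ≤ 4.
  x = 2: f_y(2, y) = -6*y**2 - 10*y + 9; no integer root y with |y| ≤ 4.
  x = 3: f_y(3, y) = -6*y**2 - 14*y + 16; no integer root y with |y| ≤ 4.
  x = 4: f_y(4, y) = -6*y**2 - 18*y + 25; no integer root y with |y| ≤ 4.
Only singular point on the grid: (-1, 0).
Classify: substitute x = -1 + u, y = 0 + v and expand: f = -2*u**3 + u**2*v - 2*u*v**2 - 2*v**3 + v**2.
No constant or linear terms (consistent with a singular point). Quadratic part: v**2. Cubic part: -2*u**3 + u**2*v - 2*u*v**2 - 2*v**3.
The quadratic part v**2 is a perfect square, so there is a single (double) tangent line v = 0, i.e. y = 0. Restricting the cubic part to that line (v = 0) leaves -2*u**3 ≠ 0, so f is not divisible by v and the branch is v² ≈ 2*u**3 to lowest order — this is a cusp.
Classification: cusp.
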